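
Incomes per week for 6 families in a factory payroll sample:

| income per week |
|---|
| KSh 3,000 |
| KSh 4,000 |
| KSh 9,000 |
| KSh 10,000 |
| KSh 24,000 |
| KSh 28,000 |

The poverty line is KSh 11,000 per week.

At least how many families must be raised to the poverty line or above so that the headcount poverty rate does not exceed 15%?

4

4 of the 6 families are poor, so H = 4/6 = 0.667.
A headcount ratio of at most 15% allows at most ⌊0.15 × 6⌋ = 0 poor families.
So at least 4 − 0 = 4 must be lifted.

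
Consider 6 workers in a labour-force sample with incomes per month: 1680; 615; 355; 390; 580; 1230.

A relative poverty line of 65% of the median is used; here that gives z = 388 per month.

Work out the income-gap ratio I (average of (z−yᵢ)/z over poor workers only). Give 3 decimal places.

Poor units: 355 (q = 1 of N = 6).
Shortfall ratios (z−y)/z: 0.0851; sum = 0.085052.
The income-gap ratio divides by q (the poor only): 0.085052 / 1 = 0.085.

0.085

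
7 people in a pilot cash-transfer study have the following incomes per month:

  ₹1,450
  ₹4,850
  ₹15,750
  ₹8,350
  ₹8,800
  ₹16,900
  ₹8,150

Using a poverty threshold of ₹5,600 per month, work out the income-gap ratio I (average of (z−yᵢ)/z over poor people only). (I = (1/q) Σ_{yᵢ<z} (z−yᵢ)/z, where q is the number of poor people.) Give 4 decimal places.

0.4375

Poor units: ₹1,450, ₹4,850 (q = 2 of N = 7).
Shortfall ratios (z−y)/z: 0.7411, 0.1339; sum = 0.875000.
The income-gap ratio divides by q (the poor only): 0.875000 / 2 = 0.4375.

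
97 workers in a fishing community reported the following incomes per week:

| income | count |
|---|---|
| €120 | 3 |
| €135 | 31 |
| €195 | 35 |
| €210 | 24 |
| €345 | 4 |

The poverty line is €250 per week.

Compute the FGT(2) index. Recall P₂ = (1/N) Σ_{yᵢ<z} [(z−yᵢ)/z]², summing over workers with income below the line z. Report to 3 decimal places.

Incomes under z: 3×€120, 31×€135, 35×€195, 24×€210 (q = 93 of N = 97).
Gap ratios (z−y)/z: (250−120)/250 = 0.5200 (×3); (250−135)/250 = 0.4600 (×31); (250−195)/250 = 0.2200 (×35); (250−210)/250 = 0.1600 (×24).
Squared: 0.2704 (×3); 0.2116 (×31); 0.0484 (×35); 0.0256 (×24).
Sum = 9.679200; P₂ = 9.679200 / 97 = 0.100.

0.100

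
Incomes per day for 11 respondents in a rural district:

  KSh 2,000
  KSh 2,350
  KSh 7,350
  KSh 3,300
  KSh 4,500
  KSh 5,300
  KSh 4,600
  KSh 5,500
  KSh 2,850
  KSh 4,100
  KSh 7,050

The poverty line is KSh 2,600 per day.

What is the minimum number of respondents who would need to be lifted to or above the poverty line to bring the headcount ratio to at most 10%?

Currently q = 2 of N = 11 are below the line (H = 0.182).
A headcount ratio of at most 10% allows at most ⌊0.10 × 11⌋ = 1 poor respondents.
So at least 2 − 1 = 1 must be lifted.

1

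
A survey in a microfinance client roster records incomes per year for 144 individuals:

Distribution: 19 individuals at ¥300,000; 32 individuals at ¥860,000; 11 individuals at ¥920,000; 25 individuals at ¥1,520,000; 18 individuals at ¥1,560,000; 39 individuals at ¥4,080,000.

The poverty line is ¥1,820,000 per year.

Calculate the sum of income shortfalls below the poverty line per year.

Incomes under z: 19×¥300,000, 32×¥860,000, 11×¥920,000, 25×¥1,520,000, 18×¥1,560,000 (q = 105 of N = 144).
Individual gaps: 19×(1820000−300000) = 28880000; 32×(1820000−860000) = 30720000; 11×(1820000−920000) = 9900000; 25×(1820000−1520000) = 7500000; 18×(1820000−1560000) = 4680000.
Aggregate gap = ¥81,680,000.

¥81,680,000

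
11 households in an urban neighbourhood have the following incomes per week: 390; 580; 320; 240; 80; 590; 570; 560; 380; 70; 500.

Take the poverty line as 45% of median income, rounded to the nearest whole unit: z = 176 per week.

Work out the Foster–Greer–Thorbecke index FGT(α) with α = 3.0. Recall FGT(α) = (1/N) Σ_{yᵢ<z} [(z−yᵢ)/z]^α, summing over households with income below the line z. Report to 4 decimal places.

Incomes under z: 70, 80 (q = 2 of N = 11).
Shortfall ratios: (176−70)/176 = 0.6023; (176−80)/176 = 0.5455.
Raised to α = 3.0: 0.21846; 0.16228.
Sum = 0.380748; FGT(3.0) = 0.380748 / 11 = 0.0346.

0.0346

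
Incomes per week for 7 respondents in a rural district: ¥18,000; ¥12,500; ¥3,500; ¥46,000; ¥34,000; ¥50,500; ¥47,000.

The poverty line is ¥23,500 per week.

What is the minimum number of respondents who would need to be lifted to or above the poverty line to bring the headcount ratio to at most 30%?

Currently q = 3 of N = 7 are below the line (H = 0.429).
A headcount ratio of at most 30% allows at most ⌊0.30 × 7⌋ = 2 poor respondents.
So at least 3 − 2 = 1 must be lifted.

1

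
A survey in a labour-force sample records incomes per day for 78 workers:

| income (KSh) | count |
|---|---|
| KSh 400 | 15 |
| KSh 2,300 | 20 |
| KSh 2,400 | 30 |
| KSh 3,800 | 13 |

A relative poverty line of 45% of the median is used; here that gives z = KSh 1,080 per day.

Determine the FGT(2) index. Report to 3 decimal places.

0.076

Incomes under z: 15×KSh 400 (q = 15 of N = 78).
Shortfall ratios: (1080−400)/1080 = 0.6296 (×15).
Squared: 0.3964 (×15).
Sum = 5.946502; P₂ = 5.946502 / 78 = 0.076.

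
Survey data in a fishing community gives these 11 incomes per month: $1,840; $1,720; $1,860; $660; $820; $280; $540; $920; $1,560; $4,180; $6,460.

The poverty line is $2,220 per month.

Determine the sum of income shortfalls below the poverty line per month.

$9,780

Poor units: $280, $540, $660, $820, $920, $1,560, $1,720, $1,840, $1,860 (q = 9 of N = 11).
Individual gaps: 2220−280 = 1940; 2220−540 = 1680; 2220−660 = 1560; 2220−820 = 1400; 2220−920 = 1300; 2220−1560 = 660; 2220−1720 = 500; 2220−1840 = 380; 2220−1860 = 360.
Aggregate gap = $9,780.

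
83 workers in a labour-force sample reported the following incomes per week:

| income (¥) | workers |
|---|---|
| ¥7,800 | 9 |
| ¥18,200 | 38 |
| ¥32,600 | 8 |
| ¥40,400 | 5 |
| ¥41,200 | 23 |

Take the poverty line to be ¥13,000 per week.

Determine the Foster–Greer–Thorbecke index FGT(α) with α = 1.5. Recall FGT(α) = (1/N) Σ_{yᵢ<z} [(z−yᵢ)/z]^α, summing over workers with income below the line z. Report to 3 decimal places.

0.027

Incomes under z: 9×¥7,800 (q = 9 of N = 83).
Relative gaps: (13000−7800)/13000 = 0.4000 (×9).
Raised to α = 1.5: 0.25298 (×9).
Sum = 2.276840; FGT(1.5) = 2.276840 / 83 = 0.027.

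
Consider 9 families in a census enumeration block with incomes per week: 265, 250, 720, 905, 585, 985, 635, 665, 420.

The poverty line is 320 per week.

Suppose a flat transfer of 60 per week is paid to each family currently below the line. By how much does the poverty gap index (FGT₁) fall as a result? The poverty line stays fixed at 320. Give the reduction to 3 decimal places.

Before: below the line — 250, 265; poverty gap index (FGT₁) = 0.04340.
After the 60 transfer: below the line — 310; poverty gap index (FGT₁) = 0.00347.
Reduction = 0.04340 − 0.00347 = 0.040.

0.040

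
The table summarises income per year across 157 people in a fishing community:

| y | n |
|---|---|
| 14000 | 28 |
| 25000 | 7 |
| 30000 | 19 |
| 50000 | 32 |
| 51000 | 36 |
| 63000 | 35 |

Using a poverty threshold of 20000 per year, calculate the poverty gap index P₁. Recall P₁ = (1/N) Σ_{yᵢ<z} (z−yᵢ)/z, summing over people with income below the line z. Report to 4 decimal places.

Below the line: 28×14000 (q = 28 of N = 157).
Shortfall ratios: (20000−14000)/20000 = 0.3000 (×28).
Σ = 8.400000. Dividing by the full population N = 157 gives P₁ = 0.0535.

0.0535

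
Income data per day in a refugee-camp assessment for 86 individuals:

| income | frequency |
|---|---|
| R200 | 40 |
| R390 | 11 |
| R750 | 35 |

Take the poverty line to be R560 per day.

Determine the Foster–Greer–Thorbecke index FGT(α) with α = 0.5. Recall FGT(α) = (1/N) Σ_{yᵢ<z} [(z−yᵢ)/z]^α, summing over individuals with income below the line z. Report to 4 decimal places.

0.4434

Below the line: 40×R200, 11×R390 (q = 51 of N = 86).
Relative gaps: (560−200)/560 = 0.6429 (×40); (560−390)/560 = 0.3036 (×11).
Raised to α = 0.5: 0.80178 (×40); 0.55097 (×11).
Sum = 38.132054; FGT(0.5) = 38.132054 / 86 = 0.4434.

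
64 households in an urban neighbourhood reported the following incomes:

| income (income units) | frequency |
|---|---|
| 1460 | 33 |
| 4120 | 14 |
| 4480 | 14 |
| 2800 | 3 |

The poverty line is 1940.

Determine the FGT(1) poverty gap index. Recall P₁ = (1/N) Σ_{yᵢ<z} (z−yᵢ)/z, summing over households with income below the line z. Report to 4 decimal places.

Poor units: 33×1460 (q = 33 of N = 64).
Relative gaps: (1940−1460)/1940 = 0.2474 (×33).
Σ = 8.164948. Dividing by the full population N = 64 gives P₁ = 0.1276.

0.1276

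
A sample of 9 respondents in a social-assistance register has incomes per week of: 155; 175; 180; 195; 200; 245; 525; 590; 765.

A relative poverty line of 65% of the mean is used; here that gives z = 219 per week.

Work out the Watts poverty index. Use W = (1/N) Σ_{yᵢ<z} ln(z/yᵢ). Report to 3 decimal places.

Below z: 155, 175, 180, 195, 200 (q = 5 of N = 9).
Log shortfalls: ln(219/155) = 0.3456; ln(219/175) = 0.2243; ln(219/180) = 0.1961; ln(219/195) = 0.1161; ln(219/200) = 0.0908.
W = 0.972874 / 9 = 0.108.

0.108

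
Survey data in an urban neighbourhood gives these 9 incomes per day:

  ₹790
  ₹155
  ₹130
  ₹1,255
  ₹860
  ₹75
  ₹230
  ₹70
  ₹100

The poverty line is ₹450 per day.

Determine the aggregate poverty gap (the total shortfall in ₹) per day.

₹1,940

Poor units: ₹70, ₹75, ₹100, ₹130, ₹155, ₹230 (q = 6 of N = 9).
Individual gaps: 450−70 = 380; 450−75 = 375; 450−100 = 350; 450−130 = 320; 450−155 = 295; 450−230 = 220.
Aggregate gap = ₹1,940.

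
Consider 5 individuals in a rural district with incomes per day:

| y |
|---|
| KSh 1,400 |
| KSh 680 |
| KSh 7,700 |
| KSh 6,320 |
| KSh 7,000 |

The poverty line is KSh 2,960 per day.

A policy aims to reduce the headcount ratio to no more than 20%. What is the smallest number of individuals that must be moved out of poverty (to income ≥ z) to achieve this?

2 of the 5 individuals are poor, so H = 2/5 = 0.400.
A headcount ratio of at most 20% allows at most ⌊0.20 × 5⌋ = 1 poor individuals.
So at least 2 − 1 = 1 must be lifted.

1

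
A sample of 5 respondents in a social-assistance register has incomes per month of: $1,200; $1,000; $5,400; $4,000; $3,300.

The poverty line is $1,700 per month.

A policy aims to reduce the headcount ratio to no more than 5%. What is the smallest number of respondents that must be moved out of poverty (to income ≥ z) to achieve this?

Currently q = 2 of N = 5 are below the line (H = 0.400).
A headcount ratio of at most 5% allows at most ⌊0.05 × 5⌋ = 0 poor respondents.
So at least 2 − 0 = 2 must be lifted.

2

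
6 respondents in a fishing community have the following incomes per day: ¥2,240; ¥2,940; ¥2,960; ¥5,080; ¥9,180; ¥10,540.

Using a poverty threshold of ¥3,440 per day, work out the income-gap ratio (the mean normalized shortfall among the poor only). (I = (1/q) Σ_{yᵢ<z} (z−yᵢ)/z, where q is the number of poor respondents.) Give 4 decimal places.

0.2112

Poor units: ¥2,240, ¥2,940, ¥2,960 (q = 3 of N = 6).
Shortfall ratios (z−y)/z: 0.3488, 0.1453, 0.1395; sum = 0.633721.
I averages over the q = 3 poor units only: 0.633721 / 3 = 0.2112.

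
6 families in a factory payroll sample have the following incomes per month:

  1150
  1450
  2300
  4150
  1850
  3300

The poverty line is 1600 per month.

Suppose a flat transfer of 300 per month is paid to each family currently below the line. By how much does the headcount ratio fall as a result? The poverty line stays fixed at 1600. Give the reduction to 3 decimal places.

Before: below the line — 1150, 1450; headcount ratio = 0.33333.
After the 300 transfer: below the line — 1450; headcount ratio = 0.16667.
Reduction = 0.33333 − 0.16667 = 0.167.

0.167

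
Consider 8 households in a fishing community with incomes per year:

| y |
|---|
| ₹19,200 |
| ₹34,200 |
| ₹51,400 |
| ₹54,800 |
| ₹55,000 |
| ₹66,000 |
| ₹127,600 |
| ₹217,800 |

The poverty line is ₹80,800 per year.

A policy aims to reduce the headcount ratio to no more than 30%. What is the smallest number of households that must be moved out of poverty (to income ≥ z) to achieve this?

4

6 of the 8 households are poor, so H = 6/8 = 0.750.
A headcount ratio of at most 30% allows at most ⌊0.30 × 8⌋ = 2 poor households.
So at least 6 − 2 = 4 must be lifted.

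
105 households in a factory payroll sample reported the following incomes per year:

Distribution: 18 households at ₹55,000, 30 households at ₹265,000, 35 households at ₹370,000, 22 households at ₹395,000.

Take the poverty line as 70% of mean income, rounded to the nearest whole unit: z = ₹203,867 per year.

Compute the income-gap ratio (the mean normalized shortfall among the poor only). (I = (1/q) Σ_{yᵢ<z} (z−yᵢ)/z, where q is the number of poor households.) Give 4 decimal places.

Below the line: 18×₹55,000 (q = 18 of N = 105).
Shortfall ratios (z−y)/z: 0.7302 (×18); sum = 13.143893.
I averages over the q = 18 poor units only: 13.143893 / 18 = 0.7302.

0.7302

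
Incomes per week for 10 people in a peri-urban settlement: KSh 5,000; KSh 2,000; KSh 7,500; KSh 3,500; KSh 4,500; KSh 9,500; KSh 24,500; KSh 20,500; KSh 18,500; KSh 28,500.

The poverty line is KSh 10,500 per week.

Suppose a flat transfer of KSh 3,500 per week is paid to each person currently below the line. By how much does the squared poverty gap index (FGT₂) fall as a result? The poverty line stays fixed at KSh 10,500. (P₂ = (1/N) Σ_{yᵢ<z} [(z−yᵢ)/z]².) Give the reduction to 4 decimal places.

0.1361

Before: below the line — KSh 2,000, KSh 3,500, KSh 4,500, KSh 5,000, KSh 7,500, KSh 9,500; squared poverty gap index (FGT₂) = 0.179138.
After the KSh 3,500 transfer: below the line — KSh 5,500, KSh 7,000, KSh 8,000, KSh 8,500; squared poverty gap index (FGT₂) = 0.043084.
Reduction = 0.179138 − 0.043084 = 0.1361.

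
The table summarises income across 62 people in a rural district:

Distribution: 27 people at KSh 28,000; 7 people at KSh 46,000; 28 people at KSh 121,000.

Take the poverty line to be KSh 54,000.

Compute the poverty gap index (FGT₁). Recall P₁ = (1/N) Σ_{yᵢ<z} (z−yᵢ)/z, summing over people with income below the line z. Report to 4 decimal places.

Poor units: 27×KSh 28,000, 7×KSh 46,000 (q = 34 of N = 62).
Relative gaps: (54000−28000)/54000 = 0.4815 (×27); (54000−46000)/54000 = 0.1481 (×7).
Σ = 14.037037. Dividing by the full population N = 62 gives P₁ = 0.2264.

0.2264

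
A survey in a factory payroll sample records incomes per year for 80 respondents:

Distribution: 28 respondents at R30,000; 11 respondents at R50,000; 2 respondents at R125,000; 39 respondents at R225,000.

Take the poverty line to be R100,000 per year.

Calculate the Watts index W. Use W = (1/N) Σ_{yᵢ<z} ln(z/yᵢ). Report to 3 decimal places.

0.517

Below z: 28×R30,000, 11×R50,000 (q = 39 of N = 80).
ln(z/y) terms: ln(100000/30000) = 1.2040 (×28); ln(100000/50000) = 0.6931 (×11).
W = 41.335858 / 80 = 0.517.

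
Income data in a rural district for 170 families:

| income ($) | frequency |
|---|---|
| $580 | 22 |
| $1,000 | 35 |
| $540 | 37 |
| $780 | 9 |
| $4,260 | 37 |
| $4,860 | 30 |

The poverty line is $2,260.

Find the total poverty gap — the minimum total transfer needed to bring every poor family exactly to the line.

$158,020

Below z: 37×$540, 22×$580, 9×$780, 35×$1,000 (q = 103 of N = 170).
Individual gaps: 37×(2260−540) = 63640; 22×(2260−580) = 36960; 9×(2260−780) = 13320; 35×(2260−1000) = 44100.
Aggregate gap = $158,020.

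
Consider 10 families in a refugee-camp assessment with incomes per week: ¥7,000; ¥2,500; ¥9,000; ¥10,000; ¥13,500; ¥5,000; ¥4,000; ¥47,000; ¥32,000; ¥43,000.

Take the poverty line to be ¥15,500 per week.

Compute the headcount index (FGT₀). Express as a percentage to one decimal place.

70.0%

7 of the 10 families have income below ¥15,500.
H = 7/10 = 70.0%.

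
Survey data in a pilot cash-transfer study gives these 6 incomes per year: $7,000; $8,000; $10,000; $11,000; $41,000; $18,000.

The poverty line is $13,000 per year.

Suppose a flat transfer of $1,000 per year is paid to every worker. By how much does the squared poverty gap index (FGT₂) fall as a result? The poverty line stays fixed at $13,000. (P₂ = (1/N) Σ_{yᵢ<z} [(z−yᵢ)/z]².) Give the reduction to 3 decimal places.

0.028

Before: below the line — $7,000, $8,000, $10,000, $11,000; squared poverty gap index (FGT₂) = 0.07298.
After the $1,000 transfer: below the line — $8,000, $9,000, $11,000, $12,000; squared poverty gap index (FGT₂) = 0.04536.
Reduction = 0.07298 − 0.04536 = 0.028.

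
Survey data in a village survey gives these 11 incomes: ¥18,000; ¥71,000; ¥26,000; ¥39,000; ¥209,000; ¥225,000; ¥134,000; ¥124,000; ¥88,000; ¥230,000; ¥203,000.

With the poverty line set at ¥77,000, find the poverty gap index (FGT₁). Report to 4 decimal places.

0.1818

Below z: ¥18,000, ¥26,000, ¥39,000, ¥71,000 (q = 4 of N = 11).
Gap ratios (z−y)/z: (77000−18000)/77000 = 0.7662; (77000−26000)/77000 = 0.6623; (77000−39000)/77000 = 0.4935; (77000−71000)/77000 = 0.0779.
Sum of shortfalls = 2.000000; P₁ averages over all N: 2.000000 / 11 = 0.1818.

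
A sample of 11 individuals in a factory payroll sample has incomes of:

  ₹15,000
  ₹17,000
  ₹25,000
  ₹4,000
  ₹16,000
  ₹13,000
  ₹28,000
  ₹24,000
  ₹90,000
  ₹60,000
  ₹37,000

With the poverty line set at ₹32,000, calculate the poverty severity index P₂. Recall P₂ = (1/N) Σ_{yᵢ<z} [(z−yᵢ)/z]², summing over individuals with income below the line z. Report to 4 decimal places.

0.1815

Poor units: ₹4,000, ₹13,000, ₹15,000, ₹16,000, ₹17,000, ₹24,000, ₹25,000, ₹28,000 (q = 8 of N = 11).
Shortfall ratios: (32000−4000)/32000 = 0.8750; (32000−13000)/32000 = 0.5938; (32000−15000)/32000 = 0.5312; (32000−16000)/32000 = 0.5000; (32000−17000)/32000 = 0.4688; (32000−24000)/32000 = 0.2500; (32000−25000)/32000 = 0.2188; (32000−28000)/32000 = 0.1250.
Squared: 0.7656; 0.3525; 0.2822; 0.2500; 0.2197; 0.0625; 0.0479; 0.0156.
Sum = 1.996094; P₂ = 1.996094 / 11 = 0.1815.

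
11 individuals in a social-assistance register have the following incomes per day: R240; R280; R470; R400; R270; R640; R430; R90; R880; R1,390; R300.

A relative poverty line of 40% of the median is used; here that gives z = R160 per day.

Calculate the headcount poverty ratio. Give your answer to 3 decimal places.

0.091

1 of the 11 individuals have income below R160.
H = 1/11 = 0.091.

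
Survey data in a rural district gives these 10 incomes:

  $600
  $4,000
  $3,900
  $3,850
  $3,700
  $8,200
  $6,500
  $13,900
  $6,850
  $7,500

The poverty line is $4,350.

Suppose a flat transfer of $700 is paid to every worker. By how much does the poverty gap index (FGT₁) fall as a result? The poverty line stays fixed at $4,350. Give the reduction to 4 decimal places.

0.0609

Before: below the line — $600, $3,700, $3,850, $3,900, $4,000; poverty gap index (FGT₁) = 0.131034.
After the $700 transfer: below the line — $1,300; poverty gap index (FGT₁) = 0.070115.
Reduction = 0.131034 − 0.070115 = 0.0609.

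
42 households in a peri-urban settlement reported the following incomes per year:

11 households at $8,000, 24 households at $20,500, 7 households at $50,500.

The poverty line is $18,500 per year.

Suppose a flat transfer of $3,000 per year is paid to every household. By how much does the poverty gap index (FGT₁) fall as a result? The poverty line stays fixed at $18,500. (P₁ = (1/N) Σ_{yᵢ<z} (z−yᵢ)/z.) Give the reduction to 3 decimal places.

Before: below the line — 11×$8,000; poverty gap index (FGT₁) = 0.14865.
After the $3,000 transfer: below the line — 11×$11,000; poverty gap index (FGT₁) = 0.10618.
Reduction = 0.14865 − 0.10618 = 0.042.

0.042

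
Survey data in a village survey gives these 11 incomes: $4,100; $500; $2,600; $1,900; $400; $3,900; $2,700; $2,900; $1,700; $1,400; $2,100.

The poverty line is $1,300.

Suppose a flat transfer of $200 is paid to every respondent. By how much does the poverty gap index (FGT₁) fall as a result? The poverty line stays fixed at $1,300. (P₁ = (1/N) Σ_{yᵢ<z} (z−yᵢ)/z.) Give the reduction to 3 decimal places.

0.028

Before: below the line — $400, $500; poverty gap index (FGT₁) = 0.11888.
After the $200 transfer: below the line — $600, $700; poverty gap index (FGT₁) = 0.09091.
Reduction = 0.11888 − 0.09091 = 0.028.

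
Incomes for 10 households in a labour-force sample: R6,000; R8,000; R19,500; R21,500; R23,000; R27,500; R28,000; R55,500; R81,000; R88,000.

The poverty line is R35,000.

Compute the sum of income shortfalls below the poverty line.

Poor units: R6,000, R8,000, R19,500, R21,500, R23,000, R27,500, R28,000 (q = 7 of N = 10).
Individual gaps: 35000−6000 = 29000; 35000−8000 = 27000; 35000−19500 = 15500; 35000−21500 = 13500; 35000−23000 = 12000; 35000−27500 = 7500; 35000−28000 = 7000.
Aggregate gap = R111,500.

R111,500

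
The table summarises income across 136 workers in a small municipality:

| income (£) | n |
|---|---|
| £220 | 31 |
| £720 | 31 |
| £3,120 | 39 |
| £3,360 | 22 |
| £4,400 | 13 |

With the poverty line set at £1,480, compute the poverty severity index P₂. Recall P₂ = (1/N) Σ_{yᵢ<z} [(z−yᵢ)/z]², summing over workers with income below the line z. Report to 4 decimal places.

Incomes under z: 31×£220, 31×£720 (q = 62 of N = 136).
Shortfall ratios: (1480−220)/1480 = 0.8514 (×31); (1480−720)/1480 = 0.5135 (×31).
Squared: 0.7248 (×31); 0.2637 (×31).
Sum = 30.643353; P₂ = 30.643353 / 136 = 0.2253.

0.2253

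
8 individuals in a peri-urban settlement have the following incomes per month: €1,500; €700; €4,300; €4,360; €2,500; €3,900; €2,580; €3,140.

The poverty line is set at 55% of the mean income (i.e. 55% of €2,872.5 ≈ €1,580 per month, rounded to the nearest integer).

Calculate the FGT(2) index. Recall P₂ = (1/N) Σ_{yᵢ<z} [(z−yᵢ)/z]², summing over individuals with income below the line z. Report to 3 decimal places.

Poor units: €700, €1,500 (q = 2 of N = 8).
Gap ratios (z−y)/z: (1580−700)/1580 = 0.5570; (1580−1500)/1580 = 0.0506.
Squared: 0.3102; 0.0026.
Sum = 0.312770; P₂ = 0.312770 / 8 = 0.039.

0.039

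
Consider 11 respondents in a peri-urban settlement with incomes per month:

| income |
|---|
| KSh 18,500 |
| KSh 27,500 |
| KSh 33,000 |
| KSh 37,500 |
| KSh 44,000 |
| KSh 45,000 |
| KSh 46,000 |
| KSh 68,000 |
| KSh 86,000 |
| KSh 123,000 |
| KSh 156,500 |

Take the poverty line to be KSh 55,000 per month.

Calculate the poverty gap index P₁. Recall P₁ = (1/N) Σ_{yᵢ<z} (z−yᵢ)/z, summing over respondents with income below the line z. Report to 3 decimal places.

0.221

Below the line: KSh 18,500, KSh 27,500, KSh 33,000, KSh 37,500, KSh 44,000, KSh 45,000, KSh 46,000 (q = 7 of N = 11).
Shortfall ratios: (55000−18500)/55000 = 0.6636; (55000−27500)/55000 = 0.5000; (55000−33000)/55000 = 0.4000; (55000−37500)/55000 = 0.3182; (55000−44000)/55000 = 0.2000; (55000−45000)/55000 = 0.1818; (55000−46000)/55000 = 0.1636.
Sum of shortfalls = 2.427273; P₁ averages over all N: 2.427273 / 11 = 0.221.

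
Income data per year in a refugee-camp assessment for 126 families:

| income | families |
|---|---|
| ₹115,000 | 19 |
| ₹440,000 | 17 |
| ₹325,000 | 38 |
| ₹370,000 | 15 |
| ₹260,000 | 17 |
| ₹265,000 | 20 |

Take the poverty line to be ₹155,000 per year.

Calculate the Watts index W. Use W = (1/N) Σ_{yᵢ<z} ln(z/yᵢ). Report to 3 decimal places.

0.045

Below the line: 19×₹115,000 (q = 19 of N = 126).
Log shortfalls: ln(155000/115000) = 0.2985 (×19).
W = 5.671367 / 126 = 0.045.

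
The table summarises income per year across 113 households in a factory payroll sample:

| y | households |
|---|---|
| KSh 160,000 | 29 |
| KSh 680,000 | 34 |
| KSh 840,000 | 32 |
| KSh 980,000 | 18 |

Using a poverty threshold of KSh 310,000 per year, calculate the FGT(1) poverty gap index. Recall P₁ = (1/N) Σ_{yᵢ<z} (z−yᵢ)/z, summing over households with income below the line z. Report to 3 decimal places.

Poor units: 29×KSh 160,000 (q = 29 of N = 113).
Relative gaps: (310000−160000)/310000 = 0.4839 (×29).
Σ = 14.032258. Dividing by the full population N = 113 gives P₁ = 0.124.

0.124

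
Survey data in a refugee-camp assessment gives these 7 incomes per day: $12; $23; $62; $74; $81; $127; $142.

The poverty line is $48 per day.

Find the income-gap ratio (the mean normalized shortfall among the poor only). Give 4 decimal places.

0.6354

Below z: $12, $23 (q = 2 of N = 7).
Relative gaps: 0.7500, 0.5208; sum = 1.270833.
The income-gap ratio divides by q (the poor only): 1.270833 / 2 = 0.6354.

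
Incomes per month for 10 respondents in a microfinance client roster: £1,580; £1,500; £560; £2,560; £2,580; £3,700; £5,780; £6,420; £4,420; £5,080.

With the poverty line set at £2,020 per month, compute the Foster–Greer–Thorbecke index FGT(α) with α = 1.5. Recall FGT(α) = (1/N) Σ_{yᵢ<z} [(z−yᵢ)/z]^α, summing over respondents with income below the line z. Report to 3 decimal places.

0.085

Incomes under z: £560, £1,500, £1,580 (q = 3 of N = 10).
Gap ratios (z−y)/z: (2020−560)/2020 = 0.7228; (2020−1500)/2020 = 0.2574; (2020−1580)/2020 = 0.2178.
Raised to α = 1.5: 0.61447; 0.13061; 0.10166.
Sum = 0.846743; FGT(1.5) = 0.846743 / 10 = 0.085.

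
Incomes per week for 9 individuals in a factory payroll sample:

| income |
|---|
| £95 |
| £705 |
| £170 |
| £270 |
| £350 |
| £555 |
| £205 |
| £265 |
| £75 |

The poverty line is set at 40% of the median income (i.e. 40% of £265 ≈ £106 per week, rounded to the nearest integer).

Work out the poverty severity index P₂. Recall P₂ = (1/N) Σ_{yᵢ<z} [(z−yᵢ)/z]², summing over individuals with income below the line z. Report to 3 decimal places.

0.011

Below the line: £75, £95 (q = 2 of N = 9).
Shortfall ratios: (106−75)/106 = 0.2925; (106−95)/106 = 0.1038.
Squared: 0.0855; 0.0108.
Sum = 0.096298; P₂ = 0.096298 / 9 = 0.011.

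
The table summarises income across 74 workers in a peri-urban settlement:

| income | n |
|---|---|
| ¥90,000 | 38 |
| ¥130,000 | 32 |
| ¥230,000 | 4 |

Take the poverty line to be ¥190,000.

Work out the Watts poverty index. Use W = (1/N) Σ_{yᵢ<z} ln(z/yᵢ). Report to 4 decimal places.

0.5478

Incomes under z: 38×¥90,000, 32×¥130,000 (q = 70 of N = 74).
Log shortfalls: ln(190000/90000) = 0.7472 (×38); ln(190000/130000) = 0.3795 (×32).
W = 40.537815 / 74 = 0.5478.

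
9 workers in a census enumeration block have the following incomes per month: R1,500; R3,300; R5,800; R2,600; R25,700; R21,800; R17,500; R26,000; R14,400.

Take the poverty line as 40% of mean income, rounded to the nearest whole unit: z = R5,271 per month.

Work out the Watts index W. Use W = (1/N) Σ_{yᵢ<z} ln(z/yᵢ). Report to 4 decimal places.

Below z: R1,500, R2,600, R3,300 (q = 3 of N = 9).
Log shortfalls: ln(5271/1500) = 1.2568; ln(5271/2600) = 0.7067; ln(5271/3300) = 0.4683.
W = 2.431761 / 9 = 0.2702.

0.2702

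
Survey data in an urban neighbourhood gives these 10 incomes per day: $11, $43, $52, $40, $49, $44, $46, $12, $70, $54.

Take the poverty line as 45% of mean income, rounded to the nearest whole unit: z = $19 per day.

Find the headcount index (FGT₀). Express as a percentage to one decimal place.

2 of the 10 families have income below $19.
H = 2/10 = 20.0%.

20.0%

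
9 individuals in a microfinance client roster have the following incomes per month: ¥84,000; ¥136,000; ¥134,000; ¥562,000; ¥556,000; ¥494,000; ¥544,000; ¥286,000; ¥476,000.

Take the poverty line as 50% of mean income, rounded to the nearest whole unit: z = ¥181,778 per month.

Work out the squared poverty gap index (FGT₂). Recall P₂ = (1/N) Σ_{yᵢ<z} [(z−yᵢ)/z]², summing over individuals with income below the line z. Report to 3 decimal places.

Incomes under z: ¥84,000, ¥134,000, ¥136,000 (q = 3 of N = 9).
Gap ratios (z−y)/z: (181778−84000)/181778 = 0.5379; (181778−134000)/181778 = 0.2628; (181778−136000)/181778 = 0.2518.
Squared: 0.2893; 0.0691; 0.0634.
Sum = 0.421838; P₂ = 0.421838 / 9 = 0.047.

0.047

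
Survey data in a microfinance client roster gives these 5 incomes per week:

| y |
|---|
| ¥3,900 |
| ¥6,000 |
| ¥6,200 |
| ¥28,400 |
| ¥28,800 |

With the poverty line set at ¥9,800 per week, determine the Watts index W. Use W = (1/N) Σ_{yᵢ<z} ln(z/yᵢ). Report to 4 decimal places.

0.3740

Incomes under z: ¥3,900, ¥6,000, ¥6,200 (q = 3 of N = 5).
Log shortfalls: ln(9800/3900) = 0.9214; ln(9800/6000) = 0.4906; ln(9800/6200) = 0.4578.
W = 1.869862 / 5 = 0.3740.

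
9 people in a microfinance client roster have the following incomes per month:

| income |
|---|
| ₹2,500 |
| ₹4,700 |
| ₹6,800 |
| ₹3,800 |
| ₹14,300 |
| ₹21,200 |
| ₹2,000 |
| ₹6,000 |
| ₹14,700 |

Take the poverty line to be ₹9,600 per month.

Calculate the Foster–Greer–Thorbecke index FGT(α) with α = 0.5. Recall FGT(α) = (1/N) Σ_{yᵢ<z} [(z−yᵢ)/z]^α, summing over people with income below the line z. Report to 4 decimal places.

Below z: ₹2,000, ₹2,500, ₹3,800, ₹4,700, ₹6,000, ₹6,800 (q = 6 of N = 9).
Relative gaps: (9600−2000)/9600 = 0.7917; (9600−2500)/9600 = 0.7396; (9600−3800)/9600 = 0.6042; (9600−4700)/9600 = 0.5104; (9600−6000)/9600 = 0.3750; (9600−6800)/9600 = 0.2917.
Raised to α = 0.5: 0.88976; 0.85999; 0.77728; 0.71443; 0.61237; 0.54006.
Sum = 4.393897; FGT(0.5) = 4.393897 / 9 = 0.4882.

0.4882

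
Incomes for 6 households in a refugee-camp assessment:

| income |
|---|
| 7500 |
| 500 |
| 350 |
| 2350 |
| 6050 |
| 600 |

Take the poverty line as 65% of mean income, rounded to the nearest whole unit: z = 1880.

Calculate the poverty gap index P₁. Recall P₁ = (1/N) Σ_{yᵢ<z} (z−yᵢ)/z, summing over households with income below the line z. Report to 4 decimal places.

0.3715

Incomes under z: 350, 500, 600 (q = 3 of N = 6).
Gap ratios (z−y)/z: (1880−350)/1880 = 0.8138; (1880−500)/1880 = 0.7340; (1880−600)/1880 = 0.6809.
Σ = 2.228723. Dividing by the full population N = 6 gives P₁ = 0.3715.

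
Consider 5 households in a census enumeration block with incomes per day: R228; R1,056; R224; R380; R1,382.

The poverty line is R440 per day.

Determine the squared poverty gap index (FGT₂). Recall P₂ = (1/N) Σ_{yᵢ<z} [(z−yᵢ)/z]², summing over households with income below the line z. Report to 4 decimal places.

Below the line: R224, R228, R380 (q = 3 of N = 5).
Normalized shortfalls: (440−224)/440 = 0.4909; (440−228)/440 = 0.4818; (440−380)/440 = 0.1364.
Squared: 0.2410; 0.2321; 0.0186.
Sum = 0.491736; P₂ = 0.491736 / 5 = 0.0983.

0.0983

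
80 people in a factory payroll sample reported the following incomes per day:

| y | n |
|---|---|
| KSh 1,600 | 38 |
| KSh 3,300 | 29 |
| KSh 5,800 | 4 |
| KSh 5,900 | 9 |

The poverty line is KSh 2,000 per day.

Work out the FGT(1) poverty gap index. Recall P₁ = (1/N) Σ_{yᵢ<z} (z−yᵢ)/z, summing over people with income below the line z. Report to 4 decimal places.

0.0950

Incomes under z: 38×KSh 1,600 (q = 38 of N = 80).
Normalized shortfalls: (2000−1600)/2000 = 0.2000 (×38).
Sum of shortfalls = 7.600000; P₁ averages over all N: 7.600000 / 80 = 0.0950.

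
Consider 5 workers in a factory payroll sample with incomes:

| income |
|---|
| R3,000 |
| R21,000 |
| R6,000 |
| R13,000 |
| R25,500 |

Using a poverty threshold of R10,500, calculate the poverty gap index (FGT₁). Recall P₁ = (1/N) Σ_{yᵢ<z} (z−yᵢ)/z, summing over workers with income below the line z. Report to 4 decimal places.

0.2286

Below the line: R3,000, R6,000 (q = 2 of N = 5).
Gap ratios (z−y)/z: (10500−3000)/10500 = 0.7143; (10500−6000)/10500 = 0.4286.
Σ = 1.142857. Dividing by the full population N = 5 gives P₁ = 0.2286.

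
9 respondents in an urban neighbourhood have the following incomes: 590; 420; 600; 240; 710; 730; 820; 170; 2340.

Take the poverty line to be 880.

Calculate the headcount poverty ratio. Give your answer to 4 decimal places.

0.8889

8 of the 9 respondents have income below 880.
H = 8/9 = 0.8889.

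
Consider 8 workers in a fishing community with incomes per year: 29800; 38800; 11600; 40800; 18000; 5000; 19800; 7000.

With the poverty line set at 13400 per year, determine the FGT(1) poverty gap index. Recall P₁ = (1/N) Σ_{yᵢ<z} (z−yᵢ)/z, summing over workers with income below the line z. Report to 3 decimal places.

0.155

Incomes under z: 5000, 7000, 11600 (q = 3 of N = 8).
Gap ratios (z−y)/z: (13400−5000)/13400 = 0.6269; (13400−7000)/13400 = 0.4776; (13400−11600)/13400 = 0.1343.
Sum of shortfalls = 1.238806; P₁ averages over all N: 1.238806 / 8 = 0.155.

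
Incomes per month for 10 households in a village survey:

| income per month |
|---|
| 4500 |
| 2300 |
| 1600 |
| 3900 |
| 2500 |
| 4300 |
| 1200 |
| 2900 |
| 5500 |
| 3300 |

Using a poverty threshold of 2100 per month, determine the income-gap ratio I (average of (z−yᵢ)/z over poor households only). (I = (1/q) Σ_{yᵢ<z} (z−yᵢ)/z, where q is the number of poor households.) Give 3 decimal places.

0.333

Below the line: 1200, 1600 (q = 2 of N = 10).
Relative gaps: 0.4286, 0.2381; sum = 0.666667.
I averages over the q = 2 poor units only: 0.666667 / 2 = 0.333.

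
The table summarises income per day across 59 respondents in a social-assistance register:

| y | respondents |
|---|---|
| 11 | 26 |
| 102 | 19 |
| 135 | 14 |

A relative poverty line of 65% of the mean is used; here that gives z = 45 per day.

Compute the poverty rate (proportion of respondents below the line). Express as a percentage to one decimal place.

26 of the 59 respondents have income below 45.
H = 26/59 = 44.1%.

44.1%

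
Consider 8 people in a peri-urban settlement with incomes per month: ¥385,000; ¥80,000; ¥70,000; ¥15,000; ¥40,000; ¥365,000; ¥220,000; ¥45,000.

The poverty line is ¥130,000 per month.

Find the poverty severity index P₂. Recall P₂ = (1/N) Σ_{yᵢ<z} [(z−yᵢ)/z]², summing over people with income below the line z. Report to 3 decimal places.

0.256

Poor units: ¥15,000, ¥40,000, ¥45,000, ¥70,000, ¥80,000 (q = 5 of N = 8).
Relative gaps: (130000−15000)/130000 = 0.8846; (130000−40000)/130000 = 0.6923; (130000−45000)/130000 = 0.6538; (130000−70000)/130000 = 0.4615; (130000−80000)/130000 = 0.3846.
Squared: 0.7825; 0.4793; 0.4275; 0.2130; 0.1479.
Sum = 2.050296; P₂ = 2.050296 / 8 = 0.256.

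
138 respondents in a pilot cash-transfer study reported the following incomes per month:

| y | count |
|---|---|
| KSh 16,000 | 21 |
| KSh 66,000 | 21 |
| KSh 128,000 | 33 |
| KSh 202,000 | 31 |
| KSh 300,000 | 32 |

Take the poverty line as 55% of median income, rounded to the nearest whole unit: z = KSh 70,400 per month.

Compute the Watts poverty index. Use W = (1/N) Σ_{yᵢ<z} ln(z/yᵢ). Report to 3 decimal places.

Poor units: 21×KSh 16,000, 21×KSh 66,000 (q = 42 of N = 138).
Log shortfalls: ln(70400/16000) = 1.4816 (×21); ln(70400/66000) = 0.0645 (×21).
W = 32.469004 / 138 = 0.235.

0.235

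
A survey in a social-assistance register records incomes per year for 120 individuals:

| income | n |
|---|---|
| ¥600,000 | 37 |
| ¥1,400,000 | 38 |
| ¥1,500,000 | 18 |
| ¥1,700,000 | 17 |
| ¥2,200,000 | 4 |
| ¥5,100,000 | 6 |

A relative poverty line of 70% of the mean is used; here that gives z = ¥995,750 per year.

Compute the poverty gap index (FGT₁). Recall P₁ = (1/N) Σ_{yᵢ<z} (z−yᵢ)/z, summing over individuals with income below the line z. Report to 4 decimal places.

0.1225

Below the line: 37×¥600,000 (q = 37 of N = 120).
Gap ratios (z−y)/z: (995750−600000)/995750 = 0.3974 (×37).
Sum of shortfalls = 14.705247; P₁ averages over all N: 14.705247 / 120 = 0.1225.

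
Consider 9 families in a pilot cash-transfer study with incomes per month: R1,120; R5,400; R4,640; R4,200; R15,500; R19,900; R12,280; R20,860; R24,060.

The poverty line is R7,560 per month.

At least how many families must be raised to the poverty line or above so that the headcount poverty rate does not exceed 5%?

4

4 of the 9 families are poor, so H = 4/9 = 0.444.
A headcount ratio of at most 5% allows at most ⌊0.05 × 9⌋ = 0 poor families.
So at least 4 − 0 = 4 must be lifted.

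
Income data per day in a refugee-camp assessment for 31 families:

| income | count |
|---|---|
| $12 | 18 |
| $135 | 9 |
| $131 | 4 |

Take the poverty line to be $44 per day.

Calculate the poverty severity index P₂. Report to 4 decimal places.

0.3071

Poor units: 18×$12 (q = 18 of N = 31).
Relative gaps: (44−12)/44 = 0.7273 (×18).
Squared: 0.5289 (×18).
Sum = 9.520661; P₂ = 9.520661 / 31 = 0.3071.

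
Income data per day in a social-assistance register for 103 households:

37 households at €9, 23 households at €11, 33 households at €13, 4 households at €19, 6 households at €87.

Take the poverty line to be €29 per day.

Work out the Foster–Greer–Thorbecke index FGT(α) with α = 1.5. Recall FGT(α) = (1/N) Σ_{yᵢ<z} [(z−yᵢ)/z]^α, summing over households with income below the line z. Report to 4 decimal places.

Incomes under z: 37×€9, 23×€11, 33×€13, 4×€19 (q = 97 of N = 103).
Relative gaps: (29−9)/29 = 0.6897 (×37); (29−11)/29 = 0.6207 (×23); (29−13)/29 = 0.5517 (×33); (29−19)/29 = 0.3448 (×4).
Raised to α = 1.5: 0.57273 (×37); 0.48900 (×23); 0.40981 (×33); 0.20249 (×4).
Sum = 46.771693; FGT(1.5) = 46.771693 / 103 = 0.4541.

0.4541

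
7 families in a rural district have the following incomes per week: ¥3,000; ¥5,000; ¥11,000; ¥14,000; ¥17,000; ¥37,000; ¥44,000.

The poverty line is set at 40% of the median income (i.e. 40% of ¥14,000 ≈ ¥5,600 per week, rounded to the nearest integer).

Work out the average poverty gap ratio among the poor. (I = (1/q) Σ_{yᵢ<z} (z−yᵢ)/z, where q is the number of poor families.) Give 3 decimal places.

Below z: ¥3,000, ¥5,000 (q = 2 of N = 7).
Shortfall ratios (z−y)/z: 0.4643, 0.1071; sum = 0.571429.
I averages over the q = 2 poor units only: 0.571429 / 2 = 0.286.

0.286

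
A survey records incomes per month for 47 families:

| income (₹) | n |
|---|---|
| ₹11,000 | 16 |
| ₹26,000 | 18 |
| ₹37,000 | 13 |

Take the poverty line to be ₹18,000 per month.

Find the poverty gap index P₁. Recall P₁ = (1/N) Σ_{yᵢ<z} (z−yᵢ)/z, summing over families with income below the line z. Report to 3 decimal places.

0.132

Below z: 16×₹11,000 (q = 16 of N = 47).
Gap ratios (z−y)/z: (18000−11000)/18000 = 0.3889 (×16).
Σ = 6.222222. Dividing by the full population N = 47 gives P₁ = 0.132.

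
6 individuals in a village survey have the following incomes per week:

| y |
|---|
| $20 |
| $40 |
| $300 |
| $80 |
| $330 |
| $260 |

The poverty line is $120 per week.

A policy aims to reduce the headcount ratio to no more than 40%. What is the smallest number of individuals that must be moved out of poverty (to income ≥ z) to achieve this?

1

3 of the 6 individuals are poor, so H = 3/6 = 0.500.
A headcount ratio of at most 40% allows at most ⌊0.40 × 6⌋ = 2 poor individuals.
So at least 3 − 2 = 1 must be lifted.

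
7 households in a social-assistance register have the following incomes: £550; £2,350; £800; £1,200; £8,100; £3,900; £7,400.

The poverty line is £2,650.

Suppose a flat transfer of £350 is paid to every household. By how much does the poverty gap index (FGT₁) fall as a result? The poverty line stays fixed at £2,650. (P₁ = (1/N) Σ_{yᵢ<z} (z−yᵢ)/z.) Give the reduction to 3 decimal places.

0.073

Before: below the line — £550, £800, £1,200, £2,350; poverty gap index (FGT₁) = 0.30728.
After the £350 transfer: below the line — £900, £1,150, £1,550; poverty gap index (FGT₁) = 0.23450.
Reduction = 0.30728 − 0.23450 = 0.073.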